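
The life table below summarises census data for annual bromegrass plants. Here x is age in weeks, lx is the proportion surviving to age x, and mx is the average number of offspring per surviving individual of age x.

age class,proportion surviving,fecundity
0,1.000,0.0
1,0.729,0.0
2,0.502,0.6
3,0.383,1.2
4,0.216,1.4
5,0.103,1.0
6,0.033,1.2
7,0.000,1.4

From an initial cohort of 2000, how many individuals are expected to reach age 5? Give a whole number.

206

Expected survivors = N0 · l_5 = 2000 × 0.103 = 206 → 206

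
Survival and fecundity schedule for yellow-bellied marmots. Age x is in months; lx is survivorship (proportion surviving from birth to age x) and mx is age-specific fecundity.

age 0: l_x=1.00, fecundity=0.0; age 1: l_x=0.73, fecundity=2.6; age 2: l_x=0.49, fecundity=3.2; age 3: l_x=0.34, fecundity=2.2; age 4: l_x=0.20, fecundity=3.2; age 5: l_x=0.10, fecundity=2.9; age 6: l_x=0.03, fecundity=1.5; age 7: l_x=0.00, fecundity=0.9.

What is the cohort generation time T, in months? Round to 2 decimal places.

lx·mx: 0, 1.898, 1.568, 0.748, 0.64, 0.29, 0.045, 0 → R0 = 5.189
x·lx·mx: 0, 1.898, 3.136, 2.244, 2.56, 1.45, 0.27, 0 → Σ = 11.558
T = 11.558 / 5.189 = 2.227404… → 2.23

2.23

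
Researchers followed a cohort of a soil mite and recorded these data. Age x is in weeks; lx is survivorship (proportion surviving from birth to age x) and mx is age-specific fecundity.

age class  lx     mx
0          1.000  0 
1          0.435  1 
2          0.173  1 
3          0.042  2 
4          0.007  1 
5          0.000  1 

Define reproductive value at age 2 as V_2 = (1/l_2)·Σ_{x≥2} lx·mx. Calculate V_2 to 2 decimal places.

1.53

lx·mx for x ≥ 2: 0.173, 0.084, 0.007, 0 → sum = 0.264
V_2 = 0.264 / l_2 = 0.264 / 0.173 = 1.526012… → 1.53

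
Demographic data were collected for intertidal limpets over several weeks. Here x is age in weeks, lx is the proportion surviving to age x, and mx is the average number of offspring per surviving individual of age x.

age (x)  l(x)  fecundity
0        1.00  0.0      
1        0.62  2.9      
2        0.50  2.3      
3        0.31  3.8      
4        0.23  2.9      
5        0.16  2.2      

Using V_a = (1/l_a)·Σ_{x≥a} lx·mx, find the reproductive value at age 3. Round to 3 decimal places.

lx·mx for x ≥ 3: 1.178, 0.667, 0.352 → sum = 2.197
V_3 = 2.197 / l_3 = 2.197 / 0.31 = 7.087097… → 7.087

7.087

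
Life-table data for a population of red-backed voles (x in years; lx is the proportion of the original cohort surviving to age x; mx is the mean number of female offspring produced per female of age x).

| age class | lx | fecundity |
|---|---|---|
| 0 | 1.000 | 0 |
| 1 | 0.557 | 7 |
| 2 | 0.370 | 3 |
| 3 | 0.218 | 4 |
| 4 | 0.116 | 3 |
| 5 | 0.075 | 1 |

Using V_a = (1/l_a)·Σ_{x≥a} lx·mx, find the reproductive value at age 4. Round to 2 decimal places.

3.65

lx·mx for x ≥ 4: 0.348, 0.075 → sum = 0.423
V_4 = 0.423 / l_4 = 0.423 / 0.116 = 3.646552… → 3.65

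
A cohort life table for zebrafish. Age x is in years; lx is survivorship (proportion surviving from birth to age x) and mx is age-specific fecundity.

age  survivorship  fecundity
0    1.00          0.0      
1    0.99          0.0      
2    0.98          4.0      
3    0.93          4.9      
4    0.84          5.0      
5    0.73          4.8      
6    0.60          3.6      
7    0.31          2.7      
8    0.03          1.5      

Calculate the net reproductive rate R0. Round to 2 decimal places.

lx·mx by age: 0, 0, 3.92, 4.557, 4.2, 3.504, 2.16, 0.837, 0.045
R0 = Σ lx·mx = 19.223 → 19.22

19.22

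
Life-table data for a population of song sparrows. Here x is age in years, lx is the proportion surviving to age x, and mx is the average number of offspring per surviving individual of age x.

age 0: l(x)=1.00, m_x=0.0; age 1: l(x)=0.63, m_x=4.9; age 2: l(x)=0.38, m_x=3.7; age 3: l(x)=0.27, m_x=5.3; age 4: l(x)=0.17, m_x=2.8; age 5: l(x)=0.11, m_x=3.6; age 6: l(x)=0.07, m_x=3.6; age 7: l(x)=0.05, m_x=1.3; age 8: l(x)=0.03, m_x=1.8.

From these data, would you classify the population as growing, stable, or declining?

R0 = Σ lx·mx = 0 + 3.087 + 1.406 + 1.431 + 0.476 + 0.396 + 0.252 + 0.065 + 0.054 = 7.167
R0 > 1, so the population is growing.

growing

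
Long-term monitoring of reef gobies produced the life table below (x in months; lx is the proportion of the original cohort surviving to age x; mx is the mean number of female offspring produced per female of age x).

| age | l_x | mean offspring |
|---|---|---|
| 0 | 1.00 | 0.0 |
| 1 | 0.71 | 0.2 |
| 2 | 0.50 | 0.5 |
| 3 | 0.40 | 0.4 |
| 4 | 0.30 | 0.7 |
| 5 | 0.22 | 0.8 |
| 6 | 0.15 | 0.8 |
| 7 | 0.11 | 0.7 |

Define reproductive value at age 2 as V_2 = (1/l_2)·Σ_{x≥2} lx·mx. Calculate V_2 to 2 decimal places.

1.99

lx·mx for x ≥ 2: 0.25, 0.16, 0.21, 0.176, 0.12, 0.077 → sum = 0.993
V_2 = 0.993 / l_2 = 0.993 / 0.5 = 1.986 → 1.99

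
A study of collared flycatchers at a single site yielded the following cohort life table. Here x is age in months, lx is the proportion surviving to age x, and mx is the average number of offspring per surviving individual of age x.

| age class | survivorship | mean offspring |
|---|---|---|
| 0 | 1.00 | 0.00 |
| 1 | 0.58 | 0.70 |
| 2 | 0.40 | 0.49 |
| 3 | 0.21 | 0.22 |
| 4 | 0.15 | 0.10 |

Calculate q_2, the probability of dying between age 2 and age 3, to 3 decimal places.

0.475

q_2 = (l_2 − l_3) / l_2 = (0.4 − 0.21) / 0.4
     = 0.19 / 0.4 = 0.475 → 0.475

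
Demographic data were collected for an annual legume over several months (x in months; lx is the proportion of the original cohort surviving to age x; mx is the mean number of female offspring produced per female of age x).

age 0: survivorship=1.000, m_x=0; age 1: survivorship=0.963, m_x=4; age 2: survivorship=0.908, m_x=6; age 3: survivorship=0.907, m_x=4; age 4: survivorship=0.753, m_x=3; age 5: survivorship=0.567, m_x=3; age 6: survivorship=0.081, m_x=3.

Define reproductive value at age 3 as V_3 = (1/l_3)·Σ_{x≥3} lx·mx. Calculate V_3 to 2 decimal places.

lx·mx for x ≥ 3: 3.628, 2.259, 1.701, 0.243 → sum = 7.831
V_3 = 7.831 / l_3 = 7.831 / 0.907 = 8.633958… → 8.63

8.63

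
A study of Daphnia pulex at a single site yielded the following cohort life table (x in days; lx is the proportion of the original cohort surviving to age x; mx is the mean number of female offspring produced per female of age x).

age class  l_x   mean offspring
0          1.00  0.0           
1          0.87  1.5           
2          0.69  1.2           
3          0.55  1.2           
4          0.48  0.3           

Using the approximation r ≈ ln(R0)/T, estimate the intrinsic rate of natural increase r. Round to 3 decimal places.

R0 = Σ lx·mx = 0 + 1.305 + 0.828 + 0.66 + 0.144 = 2.937
Σ x·lx·mx = 5.517; T = 5.517/2.937 = 1.87845…
r ≈ ln(R0)/T = ln(2.937)/1.87845… = 0.57355… → 0.574

0.574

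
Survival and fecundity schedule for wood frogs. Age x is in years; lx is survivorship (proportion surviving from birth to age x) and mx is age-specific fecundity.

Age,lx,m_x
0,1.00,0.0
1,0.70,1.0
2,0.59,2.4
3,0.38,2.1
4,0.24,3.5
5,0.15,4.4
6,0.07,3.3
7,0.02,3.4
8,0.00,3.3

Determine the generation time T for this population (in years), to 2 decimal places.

3.07

lx·mx: 0, 0.7, 1.416, 0.798, 0.84, 0.66, 0.231, 0.068, 0 → R0 = 4.713
x·lx·mx: 0, 0.7, 2.832, 2.394, 3.36, 3.3, 1.386, 0.476, 0 → Σ = 14.448
T = 14.448 / 4.713 = 3.065563… → 3.07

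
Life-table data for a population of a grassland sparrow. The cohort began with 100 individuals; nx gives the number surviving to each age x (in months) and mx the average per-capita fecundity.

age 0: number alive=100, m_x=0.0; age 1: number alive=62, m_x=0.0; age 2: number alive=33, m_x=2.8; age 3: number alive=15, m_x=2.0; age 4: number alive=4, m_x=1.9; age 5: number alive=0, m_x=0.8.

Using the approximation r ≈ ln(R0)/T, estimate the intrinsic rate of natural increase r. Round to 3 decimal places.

lx = nx/n0 = nx/100: 1, 0.62, 0.33, 0.15, 0.04, 0
R0 = Σ lx·mx = 0 + 0 + 0.924 + 0.3 + 0.076 + 0 = 1.3
Σ x·lx·mx = 3.052; T = 3.052/1.3 = 2.34769…
r ≈ ln(R0)/T = ln(1.3)/2.34769… = 0.11175… → 0.112

0.112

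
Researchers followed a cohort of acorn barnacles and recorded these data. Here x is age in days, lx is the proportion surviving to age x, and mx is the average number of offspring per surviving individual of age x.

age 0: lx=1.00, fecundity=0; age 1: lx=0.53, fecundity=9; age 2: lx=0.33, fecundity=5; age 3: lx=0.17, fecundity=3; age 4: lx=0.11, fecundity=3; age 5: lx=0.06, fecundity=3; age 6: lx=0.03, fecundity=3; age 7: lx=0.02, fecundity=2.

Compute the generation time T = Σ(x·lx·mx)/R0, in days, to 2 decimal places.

lx·mx: 0, 4.77, 1.65, 0.51, 0.33, 0.18, 0.09, 0.04 → R0 = 7.57
x·lx·mx: 0, 4.77, 3.3, 1.53, 1.32, 0.9, 0.54, 0.28 → Σ = 12.64
T = 12.64 / 7.57 = 1.669749… → 1.67

1.67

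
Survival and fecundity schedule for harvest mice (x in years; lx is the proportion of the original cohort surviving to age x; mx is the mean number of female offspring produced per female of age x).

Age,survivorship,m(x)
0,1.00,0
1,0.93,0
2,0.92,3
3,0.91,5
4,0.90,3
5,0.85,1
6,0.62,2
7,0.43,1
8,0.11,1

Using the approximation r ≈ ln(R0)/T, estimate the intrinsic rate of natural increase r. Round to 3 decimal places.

R0 = Σ lx·mx = 0 + 0 + 2.76 + 4.55 + 2.7 + 0.85 + 1.24 + 0.43 + 0.11 = 12.64
Σ x·lx·mx = 45.55; T = 45.55/12.64 = 3.60364…
r ≈ ln(R0)/T = ln(12.64)/3.60364… = 0.70397… → 0.704

0.704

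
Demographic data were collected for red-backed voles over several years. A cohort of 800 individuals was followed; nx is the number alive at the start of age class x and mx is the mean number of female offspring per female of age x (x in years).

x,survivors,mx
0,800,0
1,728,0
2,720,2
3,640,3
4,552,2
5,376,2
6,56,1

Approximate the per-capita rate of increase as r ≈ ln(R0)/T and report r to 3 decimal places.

0.580

lx = nx/n0 = nx/800: 1, 0.91, 0.9, 0.8, 0.69, 0.47, 0.07
R0 = Σ lx·mx = 0 + 0 + 1.8 + 2.4 + 1.38 + 0.94 + 0.07 = 6.59
Σ x·lx·mx = 21.44; T = 21.44/6.59 = 3.25341…
r ≈ ln(R0)/T = ln(6.59)/3.25341… = 0.57956… → 0.580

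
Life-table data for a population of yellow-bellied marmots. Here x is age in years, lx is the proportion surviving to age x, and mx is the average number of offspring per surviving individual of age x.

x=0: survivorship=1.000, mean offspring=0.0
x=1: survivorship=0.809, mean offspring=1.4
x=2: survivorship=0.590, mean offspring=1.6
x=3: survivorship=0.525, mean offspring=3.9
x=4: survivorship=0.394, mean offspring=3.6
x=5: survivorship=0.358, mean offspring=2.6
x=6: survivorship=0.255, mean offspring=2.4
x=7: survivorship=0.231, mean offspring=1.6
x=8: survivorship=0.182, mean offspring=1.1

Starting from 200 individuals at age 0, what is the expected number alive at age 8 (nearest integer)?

Expected survivors = N0 · l_8 = 200 × 0.182 = 36.4 → 36

36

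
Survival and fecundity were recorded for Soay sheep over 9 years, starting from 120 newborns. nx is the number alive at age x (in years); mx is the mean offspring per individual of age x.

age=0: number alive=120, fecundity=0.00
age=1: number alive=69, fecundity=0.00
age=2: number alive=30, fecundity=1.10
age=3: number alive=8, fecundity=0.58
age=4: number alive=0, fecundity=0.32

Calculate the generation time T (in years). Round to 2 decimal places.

lx = nx/n0 = nx/120: 1, 0.575, 0.25, 0.06667…, 0
lx·mx: 0, 0, 0.275, 0.038667…, 0 → R0 = 0.313667…
x·lx·mx: 0, 0, 0.55, 0.116…, 0 → Σ = 0.666…
T = 0.666… / 0.313667… = 2.123273… → 2.12

2.12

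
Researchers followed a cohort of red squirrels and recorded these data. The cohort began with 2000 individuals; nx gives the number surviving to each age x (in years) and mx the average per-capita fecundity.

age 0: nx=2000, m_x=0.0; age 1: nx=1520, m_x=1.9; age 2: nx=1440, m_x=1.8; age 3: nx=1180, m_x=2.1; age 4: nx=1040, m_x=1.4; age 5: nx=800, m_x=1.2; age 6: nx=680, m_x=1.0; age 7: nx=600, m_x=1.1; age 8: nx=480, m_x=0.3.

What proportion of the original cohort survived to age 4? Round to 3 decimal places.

l_4 = n_4/n_0 = 1040/2000 = 0.52 → 0.520

0.520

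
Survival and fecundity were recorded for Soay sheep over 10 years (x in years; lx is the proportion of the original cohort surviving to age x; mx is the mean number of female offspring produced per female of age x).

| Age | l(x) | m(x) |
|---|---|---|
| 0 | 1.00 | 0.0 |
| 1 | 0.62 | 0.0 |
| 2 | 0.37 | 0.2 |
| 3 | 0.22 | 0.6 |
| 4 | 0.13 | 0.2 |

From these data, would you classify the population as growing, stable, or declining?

declining

R0 = Σ lx·mx = 0 + 0 + 0.074 + 0.132 + 0.026 = 0.232
R0 < 1, so the population is declining.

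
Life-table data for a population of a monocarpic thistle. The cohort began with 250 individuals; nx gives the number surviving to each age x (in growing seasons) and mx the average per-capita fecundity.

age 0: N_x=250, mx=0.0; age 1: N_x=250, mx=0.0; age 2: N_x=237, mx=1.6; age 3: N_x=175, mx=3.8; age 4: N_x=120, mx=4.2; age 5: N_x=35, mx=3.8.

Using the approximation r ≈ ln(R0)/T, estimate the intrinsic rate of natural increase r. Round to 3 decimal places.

lx = nx/n0 = nx/250: 1, 1, 0.948, 0.7, 0.48, 0.14
R0 = Σ lx·mx = 0 + 0 + 1.5168 + 2.66 + 2.016 + 0.532 = 6.7248
Σ x·lx·mx = 21.7376; T = 21.7376/6.7248 = 3.23245…
r ≈ ln(R0)/T = ln(6.7248)/3.23245… = 0.58958… → 0.590

0.590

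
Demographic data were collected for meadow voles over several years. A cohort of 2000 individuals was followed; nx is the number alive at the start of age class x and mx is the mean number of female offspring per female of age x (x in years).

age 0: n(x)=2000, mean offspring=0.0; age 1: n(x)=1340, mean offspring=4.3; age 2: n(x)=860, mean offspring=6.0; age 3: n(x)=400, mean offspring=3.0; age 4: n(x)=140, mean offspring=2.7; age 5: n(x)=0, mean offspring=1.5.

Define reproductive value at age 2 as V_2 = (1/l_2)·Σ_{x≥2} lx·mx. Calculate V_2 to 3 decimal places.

7.835

lx = nx/n0 = nx/2000: 1, 0.67, 0.43, 0.2, 0.07, 0
lx·mx for x ≥ 2: 2.58, 0.6, 0.189, 0 → sum = 3.369
V_2 = 3.369 / l_2 = 3.369 / 0.43 = 7.834884… → 7.835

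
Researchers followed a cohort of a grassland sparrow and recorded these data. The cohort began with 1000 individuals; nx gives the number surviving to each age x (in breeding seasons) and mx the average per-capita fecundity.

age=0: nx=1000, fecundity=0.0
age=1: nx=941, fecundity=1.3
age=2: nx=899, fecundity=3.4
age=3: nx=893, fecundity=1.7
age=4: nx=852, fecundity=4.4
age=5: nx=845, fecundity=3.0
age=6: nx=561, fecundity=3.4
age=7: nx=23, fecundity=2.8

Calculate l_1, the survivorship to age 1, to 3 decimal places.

0.941

l_1 = n_1/n_0 = 941/1000 = 0.941 → 0.941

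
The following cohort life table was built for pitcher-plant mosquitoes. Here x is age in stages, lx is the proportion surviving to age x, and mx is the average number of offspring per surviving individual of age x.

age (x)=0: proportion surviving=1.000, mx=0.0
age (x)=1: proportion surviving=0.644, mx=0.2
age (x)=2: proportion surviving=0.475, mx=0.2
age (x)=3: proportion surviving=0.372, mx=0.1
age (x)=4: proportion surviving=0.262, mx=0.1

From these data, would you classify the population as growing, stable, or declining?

R0 = Σ lx·mx = 0 + 0.1288 + 0.095 + 0.0372 + 0.0262 = 0.2872
R0 < 1, so the population is declining.

declining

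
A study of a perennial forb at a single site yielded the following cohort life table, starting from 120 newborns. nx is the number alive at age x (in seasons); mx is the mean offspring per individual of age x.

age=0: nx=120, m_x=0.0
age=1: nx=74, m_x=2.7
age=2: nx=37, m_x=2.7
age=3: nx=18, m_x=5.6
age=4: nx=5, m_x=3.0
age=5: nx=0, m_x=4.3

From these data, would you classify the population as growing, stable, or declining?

growing

lx = nx/n0 = nx/120: 1, 0.61667…, 0.30833…, 0.15, 0.04167…, 0
R0 = Σ lx·mx = 0 + 1.665… + 0.8325… + 0.84 + 0.125… + 0 = 3.4625…
R0 > 1, so the population is growing.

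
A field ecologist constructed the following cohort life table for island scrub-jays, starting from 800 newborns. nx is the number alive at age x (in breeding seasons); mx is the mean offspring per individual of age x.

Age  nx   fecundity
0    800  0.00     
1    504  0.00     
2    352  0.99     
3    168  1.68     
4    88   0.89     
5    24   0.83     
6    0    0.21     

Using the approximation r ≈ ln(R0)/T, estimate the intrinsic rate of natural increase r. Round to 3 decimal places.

-0.035

lx = nx/n0 = nx/800: 1, 0.63, 0.44, 0.21, 0.11, 0.03, 0
R0 = Σ lx·mx = 0 + 0 + 0.4356 + 0.3528 + 0.0979 + 0.0249 + 0 = 0.9112
Σ x·lx·mx = 2.4457; T = 2.4457/0.9112 = 2.68404…
r ≈ ln(R0)/T = ln(0.9112)/2.68404… = -0.03465… → -0.035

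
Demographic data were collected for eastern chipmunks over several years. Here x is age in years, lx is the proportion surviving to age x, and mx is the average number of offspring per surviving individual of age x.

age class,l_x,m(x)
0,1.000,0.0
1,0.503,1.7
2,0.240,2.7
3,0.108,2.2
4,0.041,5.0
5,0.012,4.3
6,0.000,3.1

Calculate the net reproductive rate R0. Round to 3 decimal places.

1.997

lx·mx by age: 0, 0.8551, 0.648, 0.2376, 0.205, 0.0516, 0
R0 = Σ lx·mx = 1.9973 → 1.997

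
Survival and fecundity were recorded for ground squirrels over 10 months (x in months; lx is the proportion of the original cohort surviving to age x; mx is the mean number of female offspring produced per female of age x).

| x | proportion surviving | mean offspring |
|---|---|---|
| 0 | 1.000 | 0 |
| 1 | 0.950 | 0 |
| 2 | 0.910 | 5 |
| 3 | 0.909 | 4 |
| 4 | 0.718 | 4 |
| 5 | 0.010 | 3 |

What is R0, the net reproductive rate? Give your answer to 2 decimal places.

lx·mx by age: 0, 0, 4.55, 3.636, 2.872, 0.03
R0 = Σ lx·mx = 11.088 → 11.09

11.09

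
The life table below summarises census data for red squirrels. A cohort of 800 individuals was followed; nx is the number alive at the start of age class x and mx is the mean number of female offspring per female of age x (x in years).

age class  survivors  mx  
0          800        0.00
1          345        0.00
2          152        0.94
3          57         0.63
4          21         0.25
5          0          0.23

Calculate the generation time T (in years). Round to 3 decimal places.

lx = nx/n0 = nx/800: 1, 0.43125, 0.19, 0.07125, 0.02625, 0
lx·mx: 0, 0, 0.1786, 0.044888…, 0.006563…, 0 → R0 = 0.23005…
x·lx·mx: 0, 0, 0.3572, 0.134663…, 0.02625…, 0 → Σ = 0.518113…
T = 0.518113… / 0.23005… = 2.252173… → 2.252

2.252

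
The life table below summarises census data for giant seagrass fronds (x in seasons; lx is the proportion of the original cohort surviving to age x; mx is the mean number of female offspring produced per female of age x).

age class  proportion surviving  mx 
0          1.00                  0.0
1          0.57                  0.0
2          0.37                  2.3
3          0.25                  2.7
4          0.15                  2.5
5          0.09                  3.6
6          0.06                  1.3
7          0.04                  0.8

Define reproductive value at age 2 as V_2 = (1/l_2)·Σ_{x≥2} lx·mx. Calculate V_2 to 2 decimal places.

lx·mx for x ≥ 2: 0.851, 0.675, 0.375, 0.324, 0.078, 0.032 → sum = 2.335
V_2 = 2.335 / l_2 = 2.335 / 0.37 = 6.310811… → 6.31

6.31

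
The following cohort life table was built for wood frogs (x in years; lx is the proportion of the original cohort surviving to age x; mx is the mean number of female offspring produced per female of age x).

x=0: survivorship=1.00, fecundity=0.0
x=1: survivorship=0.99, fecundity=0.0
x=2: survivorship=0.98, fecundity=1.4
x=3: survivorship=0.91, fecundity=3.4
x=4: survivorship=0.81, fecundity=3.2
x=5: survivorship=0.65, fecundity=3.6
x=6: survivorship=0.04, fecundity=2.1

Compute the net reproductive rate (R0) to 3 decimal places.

lx·mx by age: 0, 0, 1.372, 3.094, 2.592, 2.34, 0.084
R0 = Σ lx·mx = 9.482 → 9.482

9.482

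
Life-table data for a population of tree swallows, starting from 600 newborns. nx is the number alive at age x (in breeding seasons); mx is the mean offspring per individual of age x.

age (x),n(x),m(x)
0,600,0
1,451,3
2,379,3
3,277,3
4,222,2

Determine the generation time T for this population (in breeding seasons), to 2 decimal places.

2.10

lx = nx/n0 = nx/600: 1, 0.75167…, 0.63167…, 0.46167…, 0.37
lx·mx: 0, 2.255…, 1.895…, 1.385…, 0.74 → R0 = 6.275…
x·lx·mx: 0, 2.255…, 3.79…, 4.155…, 2.96 → Σ = 13.16…
T = 13.16… / 6.275… = 2.097211… → 2.10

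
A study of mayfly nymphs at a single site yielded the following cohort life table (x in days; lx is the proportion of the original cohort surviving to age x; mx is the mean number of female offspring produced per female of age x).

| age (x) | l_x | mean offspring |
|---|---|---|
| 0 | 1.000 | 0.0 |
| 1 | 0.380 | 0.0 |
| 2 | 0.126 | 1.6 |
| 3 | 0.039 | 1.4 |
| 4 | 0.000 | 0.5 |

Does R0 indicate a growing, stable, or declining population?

declining

R0 = Σ lx·mx = 0 + 0 + 0.2016 + 0.0546 + 0 = 0.2562
R0 < 1, so the population is declining.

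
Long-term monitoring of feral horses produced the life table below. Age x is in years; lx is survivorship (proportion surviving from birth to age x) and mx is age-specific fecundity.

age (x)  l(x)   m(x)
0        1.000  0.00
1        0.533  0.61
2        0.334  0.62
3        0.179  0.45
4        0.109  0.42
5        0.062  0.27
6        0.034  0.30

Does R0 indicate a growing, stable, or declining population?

R0 = Σ lx·mx = 0 + 0.32513 + 0.20708 + 0.08055 + 0.04578 + 0.01674 + 0.0102 = 0.68548
R0 < 1, so the population is declining.

declining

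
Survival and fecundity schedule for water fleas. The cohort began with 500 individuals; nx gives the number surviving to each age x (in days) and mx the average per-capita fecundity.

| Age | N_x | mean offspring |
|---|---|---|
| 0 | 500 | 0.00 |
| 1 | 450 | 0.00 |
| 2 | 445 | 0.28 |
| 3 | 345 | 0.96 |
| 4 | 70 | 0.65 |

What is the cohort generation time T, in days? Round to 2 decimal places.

lx = nx/n0 = nx/500: 1, 0.9, 0.89, 0.69, 0.14
lx·mx: 0, 0, 0.2492, 0.6624, 0.091 → R0 = 1.0026
x·lx·mx: 0, 0, 0.4984, 1.9872, 0.364 → Σ = 2.8496
T = 2.8496 / 1.0026 = 2.84221… → 2.84

2.84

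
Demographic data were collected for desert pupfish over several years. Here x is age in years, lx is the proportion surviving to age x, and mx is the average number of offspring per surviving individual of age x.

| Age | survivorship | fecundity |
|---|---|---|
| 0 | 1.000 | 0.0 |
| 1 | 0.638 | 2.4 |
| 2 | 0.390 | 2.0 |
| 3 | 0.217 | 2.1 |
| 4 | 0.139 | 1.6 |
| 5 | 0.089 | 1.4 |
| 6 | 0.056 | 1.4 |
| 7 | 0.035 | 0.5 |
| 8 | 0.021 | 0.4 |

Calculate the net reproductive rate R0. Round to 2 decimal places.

3.22

lx·mx by age: 0, 1.5312, 0.78, 0.4557, 0.2224, 0.1246, 0.0784, 0.0175, 0.0084
R0 = Σ lx·mx = 3.2182 → 3.22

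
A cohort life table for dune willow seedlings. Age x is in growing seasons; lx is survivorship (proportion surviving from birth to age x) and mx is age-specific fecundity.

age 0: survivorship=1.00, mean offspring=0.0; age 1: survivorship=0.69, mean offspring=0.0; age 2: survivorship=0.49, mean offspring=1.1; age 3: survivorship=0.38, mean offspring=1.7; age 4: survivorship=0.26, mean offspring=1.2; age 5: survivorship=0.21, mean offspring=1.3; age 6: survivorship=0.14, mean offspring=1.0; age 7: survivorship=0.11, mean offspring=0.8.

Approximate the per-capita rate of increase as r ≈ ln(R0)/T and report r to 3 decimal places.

R0 = Σ lx·mx = 0 + 0 + 0.539 + 0.646 + 0.312 + 0.273 + 0.14 + 0.088 = 1.998
Σ x·lx·mx = 7.085; T = 7.085/1.998 = 3.54605…
r ≈ ln(R0)/T = ln(1.998)/3.54605… = 0.19519… → 0.195

0.195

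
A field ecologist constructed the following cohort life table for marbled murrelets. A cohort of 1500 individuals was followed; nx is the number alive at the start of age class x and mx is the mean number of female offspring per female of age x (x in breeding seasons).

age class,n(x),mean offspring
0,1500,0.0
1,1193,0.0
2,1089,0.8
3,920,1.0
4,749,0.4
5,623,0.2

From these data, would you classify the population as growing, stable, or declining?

lx = nx/n0 = nx/1500: 1, 0.79533…, 0.726, 0.61333…, 0.49933…, 0.41533…
R0 = Σ lx·mx = 0 + 0 + 0.5808 + 0.613333… + 0.199733… + 0.083067… = 1.476933…
R0 > 1, so the population is growing.

growing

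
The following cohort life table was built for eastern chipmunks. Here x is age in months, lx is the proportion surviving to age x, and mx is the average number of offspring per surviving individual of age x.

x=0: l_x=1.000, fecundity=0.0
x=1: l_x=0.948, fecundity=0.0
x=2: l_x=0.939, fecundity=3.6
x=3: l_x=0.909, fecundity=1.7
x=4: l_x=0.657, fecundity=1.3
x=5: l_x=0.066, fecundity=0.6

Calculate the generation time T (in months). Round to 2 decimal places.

2.58

lx·mx: 0, 0, 3.3804, 1.5453, 0.8541, 0.0396 → R0 = 5.8194
x·lx·mx: 0, 0, 6.7608, 4.6359, 3.4164, 0.198 → Σ = 15.0111
T = 15.0111 / 5.8194 = 2.579493… → 2.58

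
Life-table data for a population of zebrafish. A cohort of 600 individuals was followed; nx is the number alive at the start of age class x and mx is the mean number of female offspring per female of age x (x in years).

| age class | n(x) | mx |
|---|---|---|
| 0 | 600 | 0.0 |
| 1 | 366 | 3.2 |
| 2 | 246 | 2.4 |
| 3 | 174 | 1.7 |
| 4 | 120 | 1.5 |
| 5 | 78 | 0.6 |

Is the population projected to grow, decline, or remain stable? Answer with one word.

growing

lx = nx/n0 = nx/600: 1, 0.61, 0.41, 0.29, 0.2, 0.13
R0 = Σ lx·mx = 0 + 1.952 + 0.984 + 0.493 + 0.3 + 0.078 = 3.807
R0 > 1, so the population is growing.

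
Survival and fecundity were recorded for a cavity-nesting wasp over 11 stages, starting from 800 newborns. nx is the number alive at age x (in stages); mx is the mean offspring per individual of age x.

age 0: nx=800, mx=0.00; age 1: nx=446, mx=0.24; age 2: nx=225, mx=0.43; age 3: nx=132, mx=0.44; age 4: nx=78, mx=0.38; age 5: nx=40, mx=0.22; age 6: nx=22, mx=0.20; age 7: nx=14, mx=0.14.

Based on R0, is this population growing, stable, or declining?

declining

lx = nx/n0 = nx/800: 1, 0.5575, 0.28125, 0.165, 0.0975, 0.05, 0.0275, 0.0175
R0 = Σ lx·mx = 0 + 0.1338 + 0.120938… + 0.0726 + 0.03705 + 0.011 + 0.0055 + 0.00245 = 0.383338…
R0 < 1, so the population is declining.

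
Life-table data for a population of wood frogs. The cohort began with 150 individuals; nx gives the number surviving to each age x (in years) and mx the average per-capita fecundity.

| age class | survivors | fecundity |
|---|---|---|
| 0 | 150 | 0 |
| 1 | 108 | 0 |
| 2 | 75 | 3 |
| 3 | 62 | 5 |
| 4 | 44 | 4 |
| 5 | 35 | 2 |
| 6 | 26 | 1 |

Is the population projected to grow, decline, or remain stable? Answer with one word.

lx = nx/n0 = nx/150: 1, 0.72, 0.5, 0.41333…, 0.29333…, 0.23333…, 0.17333…
R0 = Σ lx·mx = 0 + 0 + 1.5 + 2.066667… + 1.173333… + 0.466667… + 0.173333… = 5.38…
R0 > 1, so the population is growing.

growing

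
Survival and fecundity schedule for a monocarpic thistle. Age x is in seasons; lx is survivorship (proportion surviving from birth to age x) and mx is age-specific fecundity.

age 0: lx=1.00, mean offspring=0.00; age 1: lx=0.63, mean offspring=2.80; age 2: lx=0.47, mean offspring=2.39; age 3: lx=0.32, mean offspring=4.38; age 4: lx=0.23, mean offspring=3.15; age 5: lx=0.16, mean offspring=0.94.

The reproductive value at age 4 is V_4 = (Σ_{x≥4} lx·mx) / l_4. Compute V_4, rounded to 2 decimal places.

3.80

lx·mx for x ≥ 4: 0.7245, 0.1504 → sum = 0.8749
V_4 = 0.8749 / l_4 = 0.8749 / 0.23 = 3.803913… → 3.80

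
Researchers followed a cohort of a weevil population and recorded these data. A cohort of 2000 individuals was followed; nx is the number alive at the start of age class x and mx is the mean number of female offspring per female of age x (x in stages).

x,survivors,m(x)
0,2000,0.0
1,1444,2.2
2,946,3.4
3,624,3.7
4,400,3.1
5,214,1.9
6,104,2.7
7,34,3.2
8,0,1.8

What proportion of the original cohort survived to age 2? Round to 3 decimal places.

0.473

l_2 = n_2/n_0 = 946/2000 = 0.473 → 0.473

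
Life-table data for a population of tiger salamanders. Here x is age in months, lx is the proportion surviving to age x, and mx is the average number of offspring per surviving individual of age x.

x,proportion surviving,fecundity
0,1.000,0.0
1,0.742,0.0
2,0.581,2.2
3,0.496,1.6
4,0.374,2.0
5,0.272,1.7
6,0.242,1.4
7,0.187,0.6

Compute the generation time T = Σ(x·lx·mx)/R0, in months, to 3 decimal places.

lx·mx: 0, 0, 1.2782, 0.7936, 0.748, 0.4624, 0.3388, 0.1122 → R0 = 3.7332
x·lx·mx: 0, 0, 2.5564, 2.3808, 2.992, 2.312, 2.0328, 0.7854 → Σ = 13.0594
T = 13.0594 / 3.7332 = 3.498179… → 3.498

3.498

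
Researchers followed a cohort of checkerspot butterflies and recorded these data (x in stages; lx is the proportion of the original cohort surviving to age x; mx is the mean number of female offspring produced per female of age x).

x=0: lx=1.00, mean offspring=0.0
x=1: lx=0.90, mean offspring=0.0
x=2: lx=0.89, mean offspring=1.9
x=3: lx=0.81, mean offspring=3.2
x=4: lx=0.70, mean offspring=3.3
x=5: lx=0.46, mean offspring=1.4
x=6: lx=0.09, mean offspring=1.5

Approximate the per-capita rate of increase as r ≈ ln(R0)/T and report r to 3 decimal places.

R0 = Σ lx·mx = 0 + 0 + 1.691 + 2.592 + 2.31 + 0.644 + 0.135 = 7.372
Σ x·lx·mx = 24.428; T = 24.428/7.372 = 3.31362…
r ≈ ln(R0)/T = ln(7.372)/3.31362… = 0.60287… → 0.603

0.603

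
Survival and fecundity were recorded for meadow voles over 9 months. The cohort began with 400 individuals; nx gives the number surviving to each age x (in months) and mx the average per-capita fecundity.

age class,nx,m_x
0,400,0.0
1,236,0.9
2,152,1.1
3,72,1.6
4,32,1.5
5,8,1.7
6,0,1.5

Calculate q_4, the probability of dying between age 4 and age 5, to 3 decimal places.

0.750

lx = nx/n0 = nx/400: 1, 0.59, 0.38, 0.18, 0.08, 0.02, 0
q_4 = (l_4 − l_5) / l_4 = (0.08 − 0.02) / 0.08
     = 0.06 / 0.08 = 0.75 → 0.750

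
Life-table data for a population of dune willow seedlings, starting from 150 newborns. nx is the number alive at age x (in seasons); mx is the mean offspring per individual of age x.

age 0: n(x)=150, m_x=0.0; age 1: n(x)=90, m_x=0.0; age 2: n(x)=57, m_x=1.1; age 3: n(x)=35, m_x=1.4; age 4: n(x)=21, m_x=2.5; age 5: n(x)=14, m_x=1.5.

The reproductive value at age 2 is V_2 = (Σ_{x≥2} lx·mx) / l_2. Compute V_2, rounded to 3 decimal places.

3.249

lx = nx/n0 = nx/150: 1, 0.6, 0.38, 0.23333…, 0.14, 0.09333…
lx·mx for x ≥ 2: 0.418, 0.326667…, 0.35, 0.14… → sum = 1.234667…
V_2 = 1.234667… / l_2 = 1.234667… / 0.38 = 3.249123… → 3.249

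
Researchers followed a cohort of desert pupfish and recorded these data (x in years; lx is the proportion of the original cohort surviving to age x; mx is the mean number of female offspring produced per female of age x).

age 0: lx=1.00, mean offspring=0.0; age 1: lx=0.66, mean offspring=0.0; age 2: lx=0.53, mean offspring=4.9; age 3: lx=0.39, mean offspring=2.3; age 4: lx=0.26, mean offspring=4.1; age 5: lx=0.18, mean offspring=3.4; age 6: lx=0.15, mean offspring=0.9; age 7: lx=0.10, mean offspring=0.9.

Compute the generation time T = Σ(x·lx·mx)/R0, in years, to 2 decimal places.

lx·mx: 0, 0, 2.597, 0.897, 1.066, 0.612, 0.135, 0.09 → R0 = 5.397
x·lx·mx: 0, 0, 5.194, 2.691, 4.264, 3.06, 0.81, 0.63 → Σ = 16.649
T = 16.649 / 5.397 = 3.084862… → 3.08

3.08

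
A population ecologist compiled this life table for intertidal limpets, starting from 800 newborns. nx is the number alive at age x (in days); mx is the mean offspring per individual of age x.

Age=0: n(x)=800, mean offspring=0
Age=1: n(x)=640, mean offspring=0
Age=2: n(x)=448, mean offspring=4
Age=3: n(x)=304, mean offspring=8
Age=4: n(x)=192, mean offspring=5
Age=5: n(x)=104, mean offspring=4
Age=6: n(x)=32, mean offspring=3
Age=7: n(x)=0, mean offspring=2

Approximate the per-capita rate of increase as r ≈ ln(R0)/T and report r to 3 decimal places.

0.643

lx = nx/n0 = nx/800: 1, 0.8, 0.56, 0.38, 0.24, 0.13, 0.04, 0
R0 = Σ lx·mx = 0 + 0 + 2.24 + 3.04 + 1.2 + 0.52 + 0.12 + 0 = 7.12
Σ x·lx·mx = 21.72; T = 21.72/7.12 = 3.05056…
r ≈ ln(R0)/T = ln(7.12)/3.05056… = 0.64346… → 0.643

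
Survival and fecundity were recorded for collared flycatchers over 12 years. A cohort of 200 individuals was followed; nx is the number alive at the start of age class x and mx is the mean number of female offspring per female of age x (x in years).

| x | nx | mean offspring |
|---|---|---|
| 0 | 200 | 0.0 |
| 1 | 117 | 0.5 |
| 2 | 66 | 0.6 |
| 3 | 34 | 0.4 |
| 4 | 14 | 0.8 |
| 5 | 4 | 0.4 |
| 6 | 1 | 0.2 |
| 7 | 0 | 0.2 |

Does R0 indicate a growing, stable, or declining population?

declining

lx = nx/n0 = nx/200: 1, 0.585, 0.33, 0.17, 0.07, 0.02, 0.005, 0
R0 = Σ lx·mx = 0 + 0.2925 + 0.198 + 0.068 + 0.056 + 0.008 + 0.001 + 0 = 0.6235
R0 < 1, so the population is declining.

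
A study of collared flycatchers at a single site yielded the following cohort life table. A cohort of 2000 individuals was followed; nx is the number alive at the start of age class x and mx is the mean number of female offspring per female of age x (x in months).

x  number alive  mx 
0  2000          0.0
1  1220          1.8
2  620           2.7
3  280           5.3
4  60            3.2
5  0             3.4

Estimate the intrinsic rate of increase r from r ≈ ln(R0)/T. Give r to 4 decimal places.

0.5255

lx = nx/n0 = nx/2000: 1, 0.61, 0.31, 0.14, 0.03, 0
R0 = Σ lx·mx = 0 + 1.098 + 0.837 + 0.742 + 0.096 + 0 = 2.773
Σ x·lx·mx = 5.382; T = 5.382/2.773 = 1.94086…
r ≈ ln(R0)/T = ln(2.773)/1.94086… = 0.525505… → 0.5255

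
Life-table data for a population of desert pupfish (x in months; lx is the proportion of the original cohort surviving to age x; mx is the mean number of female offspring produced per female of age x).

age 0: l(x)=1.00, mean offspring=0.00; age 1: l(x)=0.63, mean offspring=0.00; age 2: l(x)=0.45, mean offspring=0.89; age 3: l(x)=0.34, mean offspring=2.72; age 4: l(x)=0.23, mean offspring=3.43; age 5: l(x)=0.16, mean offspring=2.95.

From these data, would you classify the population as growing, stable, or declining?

growing

R0 = Σ lx·mx = 0 + 0 + 0.4005 + 0.9248 + 0.7889 + 0.472 = 2.5862
R0 > 1, so the population is growing.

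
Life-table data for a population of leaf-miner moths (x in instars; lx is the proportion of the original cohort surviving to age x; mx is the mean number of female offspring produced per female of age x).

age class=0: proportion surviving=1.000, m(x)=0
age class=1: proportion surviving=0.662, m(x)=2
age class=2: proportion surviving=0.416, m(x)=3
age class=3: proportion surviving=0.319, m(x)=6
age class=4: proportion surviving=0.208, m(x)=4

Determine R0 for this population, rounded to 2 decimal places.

5.32

lx·mx by age: 0, 1.324, 1.248, 1.914, 0.832
R0 = Σ lx·mx = 5.318 → 5.32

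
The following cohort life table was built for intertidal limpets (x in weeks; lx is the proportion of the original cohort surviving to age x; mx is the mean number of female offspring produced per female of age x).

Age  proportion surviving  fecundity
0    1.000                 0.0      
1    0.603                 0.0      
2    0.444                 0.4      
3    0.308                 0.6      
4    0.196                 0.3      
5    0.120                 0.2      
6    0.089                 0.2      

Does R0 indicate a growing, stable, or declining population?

R0 = Σ lx·mx = 0 + 0 + 0.1776 + 0.1848 + 0.0588 + 0.024 + 0.0178 = 0.463
R0 < 1, so the population is declining.

declining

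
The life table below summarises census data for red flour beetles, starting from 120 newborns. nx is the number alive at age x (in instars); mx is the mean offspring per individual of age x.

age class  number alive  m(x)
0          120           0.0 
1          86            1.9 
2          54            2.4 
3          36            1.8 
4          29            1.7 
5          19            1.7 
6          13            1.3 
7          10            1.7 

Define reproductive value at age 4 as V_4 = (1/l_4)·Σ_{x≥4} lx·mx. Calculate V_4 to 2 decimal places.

lx = nx/n0 = nx/120: 1, 0.71667…, 0.45, 0.3, 0.24167…, 0.15833…, 0.10833…, 0.08333…
lx·mx for x ≥ 4: 0.410833…, 0.269167…, 0.140833…, 0.141667… → sum = 0.9625…
V_4 = 0.9625… / l_4 = 0.9625… / 0.241667… = 3.982759… → 3.98

3.98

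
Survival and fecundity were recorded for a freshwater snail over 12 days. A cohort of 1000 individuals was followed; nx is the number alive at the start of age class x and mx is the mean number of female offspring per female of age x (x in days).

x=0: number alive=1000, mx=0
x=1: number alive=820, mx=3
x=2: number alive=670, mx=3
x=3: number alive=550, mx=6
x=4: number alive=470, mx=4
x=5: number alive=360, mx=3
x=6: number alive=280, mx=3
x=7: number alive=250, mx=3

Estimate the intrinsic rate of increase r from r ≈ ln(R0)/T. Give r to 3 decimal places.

0.781

lx = nx/n0 = nx/1000: 1, 0.82, 0.67, 0.55, 0.47, 0.36, 0.28, 0.25
R0 = Σ lx·mx = 0 + 2.46 + 2.01 + 3.3 + 1.88 + 1.08 + 0.84 + 0.75 = 12.32
Σ x·lx·mx = 39.59; T = 39.59/12.32 = 3.21347…
r ≈ ln(R0)/T = ln(12.32)/3.21347… = 0.78147… → 0.781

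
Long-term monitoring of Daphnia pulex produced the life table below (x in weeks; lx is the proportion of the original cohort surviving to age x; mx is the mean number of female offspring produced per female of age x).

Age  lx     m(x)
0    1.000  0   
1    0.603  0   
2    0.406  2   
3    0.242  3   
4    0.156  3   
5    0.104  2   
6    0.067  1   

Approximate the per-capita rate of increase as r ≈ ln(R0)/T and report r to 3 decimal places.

R0 = Σ lx·mx = 0 + 0 + 0.812 + 0.726 + 0.468 + 0.208 + 0.067 = 2.281
Σ x·lx·mx = 7.116; T = 7.116/2.281 = 3.11968…
r ≈ ln(R0)/T = ln(2.281)/3.11968… = 0.26433… → 0.264

0.264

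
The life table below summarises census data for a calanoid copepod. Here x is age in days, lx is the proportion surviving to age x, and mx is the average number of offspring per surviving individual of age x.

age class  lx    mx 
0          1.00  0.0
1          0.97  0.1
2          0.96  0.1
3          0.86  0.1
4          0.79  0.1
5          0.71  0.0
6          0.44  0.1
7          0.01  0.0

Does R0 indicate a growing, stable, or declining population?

declining

R0 = Σ lx·mx = 0 + 0.097 + 0.096 + 0.086 + 0.079 + 0 + 0.044 + 0 = 0.402
R0 < 1, so the population is declining.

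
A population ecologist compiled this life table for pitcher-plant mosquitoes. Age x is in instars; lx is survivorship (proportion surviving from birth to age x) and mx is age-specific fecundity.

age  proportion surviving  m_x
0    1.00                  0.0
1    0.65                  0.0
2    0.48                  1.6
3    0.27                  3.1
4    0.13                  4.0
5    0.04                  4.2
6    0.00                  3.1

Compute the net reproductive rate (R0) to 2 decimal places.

lx·mx by age: 0, 0, 0.768, 0.837, 0.52, 0.168, 0
R0 = Σ lx·mx = 2.293 → 2.29

2.29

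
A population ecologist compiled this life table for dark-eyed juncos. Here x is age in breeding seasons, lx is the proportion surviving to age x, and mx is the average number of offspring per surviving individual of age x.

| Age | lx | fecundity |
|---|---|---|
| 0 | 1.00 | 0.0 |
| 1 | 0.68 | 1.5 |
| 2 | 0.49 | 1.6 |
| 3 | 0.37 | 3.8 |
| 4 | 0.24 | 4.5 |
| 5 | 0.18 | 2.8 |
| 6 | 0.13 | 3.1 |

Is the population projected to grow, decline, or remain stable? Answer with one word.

R0 = Σ lx·mx = 0 + 1.02 + 0.784 + 1.406 + 1.08 + 0.504 + 0.403 = 5.197
R0 > 1, so the population is growing.

growing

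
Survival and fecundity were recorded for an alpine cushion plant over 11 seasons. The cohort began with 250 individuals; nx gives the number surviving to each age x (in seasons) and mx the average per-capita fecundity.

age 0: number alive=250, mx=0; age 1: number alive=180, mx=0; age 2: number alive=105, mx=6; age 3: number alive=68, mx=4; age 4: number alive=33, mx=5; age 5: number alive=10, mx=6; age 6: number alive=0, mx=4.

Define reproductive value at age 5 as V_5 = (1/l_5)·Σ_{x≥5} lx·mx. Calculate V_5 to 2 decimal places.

6.00

lx = nx/n0 = nx/250: 1, 0.72, 0.42, 0.272, 0.132, 0.04, 0
lx·mx for x ≥ 5: 0.24, 0 → sum = 0.24
V_5 = 0.24 / l_5 = 0.24 / 0.04 = 6 → 6.00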